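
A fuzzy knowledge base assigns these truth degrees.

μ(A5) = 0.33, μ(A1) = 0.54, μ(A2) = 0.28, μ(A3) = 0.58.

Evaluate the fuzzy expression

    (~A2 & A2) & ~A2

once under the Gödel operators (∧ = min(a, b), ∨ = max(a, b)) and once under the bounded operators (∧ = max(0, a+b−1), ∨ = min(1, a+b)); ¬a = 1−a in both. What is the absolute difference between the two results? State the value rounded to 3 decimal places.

0.280

Under Gödel:
  ~A2 = 1 − 0.28 = 0.72
  ~A2 & A2 = min(a, b) on (0.72, 0.28) = 0.28
  ~A2 = 1 − 0.28 = 0.72
  (~A2 & A2) & ~A2 = min(a, b) on (0.28, 0.72) = 0.28
  → value = 0.2800
Under bounded:
  ~A2 = 1 − 0.28 = 0.72
  ~A2 & A2 = max(0, a+b−1) on (0.72, 0.28) = 0.00
  ~A2 = 1 − 0.28 = 0.72
  (~A2 & A2) & ~A2 = max(0, a+b−1) on (0.00, 0.72) = 0.00
  → value = 0.0000
|0.2800 − 0.0000| = 0.280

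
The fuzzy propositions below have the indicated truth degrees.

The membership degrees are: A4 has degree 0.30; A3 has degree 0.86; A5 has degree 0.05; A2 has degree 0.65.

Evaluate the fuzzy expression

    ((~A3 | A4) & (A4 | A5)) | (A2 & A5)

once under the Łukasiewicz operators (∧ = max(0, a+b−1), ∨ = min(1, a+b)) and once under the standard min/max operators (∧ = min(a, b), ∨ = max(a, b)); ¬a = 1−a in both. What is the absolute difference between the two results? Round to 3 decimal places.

0.300

Under Łukasiewicz:
  ~A3 = 1 − 0.86 = 0.14
  ~A3 | A4 = min(1, a+b) on (0.14, 0.30) = 0.44
  A4 | A5 = min(1, a+b) on (0.30, 0.05) = 0.35
  (~A3 | A4) & (A4 | A5) = max(0, a+b−1) on (0.44, 0.35) = 0.00
  A2 & A5 = max(0, a+b−1) on (0.65, 0.05) = 0.00
  ((~A3 | A4) & (A4 | A5)) | (A2 & A5) = min(1, a+b) on (0.00, 0.00) = 0.00
  → value = 0.0000
Under standard min/max:
  ~A3 = 1 − 0.86 = 0.14
  ~A3 | A4 = max(a, b) on (0.14, 0.30) = 0.30
  A4 | A5 = max(a, b) on (0.30, 0.05) = 0.30
  (~A3 | A4) & (A4 | A5) = min(a, b) on (0.30, 0.30) = 0.30
  A2 & A5 = min(a, b) on (0.65, 0.05) = 0.05
  ((~A3 | A4) & (A4 | A5)) | (A2 & A5) = max(a, b) on (0.30, 0.05) = 0.30
  → value = 0.3000
|0.0000 − 0.3000| = 0.300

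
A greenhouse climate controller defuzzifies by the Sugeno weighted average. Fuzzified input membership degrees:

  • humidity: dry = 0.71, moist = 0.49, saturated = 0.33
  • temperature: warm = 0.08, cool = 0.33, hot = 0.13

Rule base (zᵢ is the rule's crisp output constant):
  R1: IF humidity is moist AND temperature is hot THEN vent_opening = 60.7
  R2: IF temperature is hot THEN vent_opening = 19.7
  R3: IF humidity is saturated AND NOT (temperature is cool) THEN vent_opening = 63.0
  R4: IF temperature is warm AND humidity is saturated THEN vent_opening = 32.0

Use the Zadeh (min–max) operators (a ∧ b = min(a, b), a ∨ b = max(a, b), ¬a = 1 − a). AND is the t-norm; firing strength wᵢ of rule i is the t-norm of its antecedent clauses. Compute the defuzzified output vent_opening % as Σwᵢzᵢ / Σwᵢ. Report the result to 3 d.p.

R1 (z=60.7): moist=0.49, hot=0.13; AND[min(a, b)] → w = 0.13
R2 (z=19.7): hot=0.13 → w = 0.13
R3 (z=63.0): saturated=0.33, ¬cool=1−0.33=0.67; AND[min(a, b)] → w = 0.33
R4 (z=32.0): warm=0.08, saturated=0.33; AND[min(a, b)] → w = 0.08
Weighted average = (0.13·60.7 + 0.13·19.7 + 0.33·63.0 + 0.08·32.0) / (0.13 + 0.13 + 0.33 + 0.08)
  = 33.8020 / 0.6700 = 50.451

50.451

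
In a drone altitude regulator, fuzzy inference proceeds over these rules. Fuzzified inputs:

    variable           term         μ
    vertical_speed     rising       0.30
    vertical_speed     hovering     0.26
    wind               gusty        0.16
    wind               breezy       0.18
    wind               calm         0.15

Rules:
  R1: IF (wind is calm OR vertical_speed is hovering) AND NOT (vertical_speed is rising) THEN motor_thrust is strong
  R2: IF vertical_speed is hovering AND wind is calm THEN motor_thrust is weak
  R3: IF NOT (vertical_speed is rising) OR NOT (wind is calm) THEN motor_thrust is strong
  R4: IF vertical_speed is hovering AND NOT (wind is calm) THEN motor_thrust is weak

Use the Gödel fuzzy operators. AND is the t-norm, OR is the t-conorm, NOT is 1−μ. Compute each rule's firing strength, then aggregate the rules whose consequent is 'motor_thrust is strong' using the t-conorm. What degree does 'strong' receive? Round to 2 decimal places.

0.85

R1: (calm=0.15 OR hovering=0.26) = 0.26; AND[min(a, b)] with ¬rising=1−0.30=0.70 → w = 0.26
R2: hovering=0.26, calm=0.15; AND[min(a, b)] → w = 0.15
R3: ¬rising=1−0.30=0.70, ¬calm=1−0.15=0.85; OR[max(a, b)] → w = 0.85
R4: hovering=0.26, ¬calm=1−0.15=0.85; AND[min(a, b)] → w = 0.26
Rules with consequent 'strong': {R1, R3} → strengths 0.26, 0.85
Aggregate via t-conorm [max(a, b)]: 0.85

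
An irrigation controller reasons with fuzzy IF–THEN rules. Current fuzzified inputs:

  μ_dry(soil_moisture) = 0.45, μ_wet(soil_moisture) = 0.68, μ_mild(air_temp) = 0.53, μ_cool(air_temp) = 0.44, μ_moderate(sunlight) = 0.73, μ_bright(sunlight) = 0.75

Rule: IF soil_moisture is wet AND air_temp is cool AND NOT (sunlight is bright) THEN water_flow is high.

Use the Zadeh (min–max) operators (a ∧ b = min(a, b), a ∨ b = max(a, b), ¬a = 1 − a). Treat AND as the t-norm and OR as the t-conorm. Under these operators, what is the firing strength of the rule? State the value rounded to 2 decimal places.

0.25

firing strength: wet=0.68, cool=0.44, ¬bright=1−0.75=0.25; AND[min(a, b)] → w = 0.25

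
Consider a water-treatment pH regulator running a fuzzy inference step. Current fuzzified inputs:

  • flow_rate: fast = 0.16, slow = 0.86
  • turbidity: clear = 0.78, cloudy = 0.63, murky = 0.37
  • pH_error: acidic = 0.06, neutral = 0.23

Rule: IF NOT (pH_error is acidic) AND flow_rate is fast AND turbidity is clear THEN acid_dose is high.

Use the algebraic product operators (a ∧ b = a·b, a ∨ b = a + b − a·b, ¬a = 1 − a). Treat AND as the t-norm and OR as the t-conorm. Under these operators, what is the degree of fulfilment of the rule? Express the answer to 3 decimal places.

firing strength: ¬acidic=1−0.06=0.94, fast=0.16, clear=0.78; AND[a·b] → w = 0.1173

0.117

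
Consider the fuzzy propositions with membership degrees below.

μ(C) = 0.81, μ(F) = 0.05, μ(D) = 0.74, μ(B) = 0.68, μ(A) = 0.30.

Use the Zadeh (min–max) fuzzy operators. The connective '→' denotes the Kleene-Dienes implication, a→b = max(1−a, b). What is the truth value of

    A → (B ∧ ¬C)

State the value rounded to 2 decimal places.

0.70

¬C = 1 − 0.81 = 0.19
B ∧ ¬C = min(a, b) on (0.68, 0.19) = 0.19
A → (B ∧ ¬C)  [Kleene-Dienes: max(1−a, b)] with a=0.30, b=0.19 → 0.70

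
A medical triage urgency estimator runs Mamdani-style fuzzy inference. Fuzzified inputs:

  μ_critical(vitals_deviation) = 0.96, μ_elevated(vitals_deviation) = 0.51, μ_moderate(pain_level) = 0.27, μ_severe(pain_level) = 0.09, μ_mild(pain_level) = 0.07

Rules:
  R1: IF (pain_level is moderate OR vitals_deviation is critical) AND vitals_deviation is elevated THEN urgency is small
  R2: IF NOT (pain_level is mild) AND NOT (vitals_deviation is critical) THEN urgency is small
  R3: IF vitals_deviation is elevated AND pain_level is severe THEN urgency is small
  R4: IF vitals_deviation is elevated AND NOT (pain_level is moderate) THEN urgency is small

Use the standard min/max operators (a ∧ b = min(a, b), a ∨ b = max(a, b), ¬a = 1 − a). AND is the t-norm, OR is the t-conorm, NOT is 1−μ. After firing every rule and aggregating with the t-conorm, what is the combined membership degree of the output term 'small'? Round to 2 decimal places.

0.51

R1: (moderate=0.27 OR critical=0.96) = 0.96; AND[min(a, b)] with elevated=0.51 → w = 0.51
R2: ¬mild=1−0.07=0.93, ¬critical=1−0.96=0.04; AND[min(a, b)] → w = 0.04
R3: elevated=0.51, severe=0.09; AND[min(a, b)] → w = 0.09
R4: elevated=0.51, ¬moderate=1−0.27=0.73; AND[min(a, b)] → w = 0.51
Rules with consequent 'small': {R1, R2, R3, R4} → strengths 0.51, 0.04, 0.09, 0.51
Aggregate via t-conorm [max(a, b)]: 0.51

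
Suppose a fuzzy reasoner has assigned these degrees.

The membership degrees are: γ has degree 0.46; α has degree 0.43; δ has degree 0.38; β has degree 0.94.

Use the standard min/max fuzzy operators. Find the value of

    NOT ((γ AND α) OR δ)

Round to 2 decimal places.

γ AND α = min(a, b) on (0.46, 0.43) = 0.43
(γ AND α) OR δ = max(a, b) on (0.43, 0.38) = 0.43
NOT ((γ AND α) OR δ) = 1 − 0.43 = 0.57

0.57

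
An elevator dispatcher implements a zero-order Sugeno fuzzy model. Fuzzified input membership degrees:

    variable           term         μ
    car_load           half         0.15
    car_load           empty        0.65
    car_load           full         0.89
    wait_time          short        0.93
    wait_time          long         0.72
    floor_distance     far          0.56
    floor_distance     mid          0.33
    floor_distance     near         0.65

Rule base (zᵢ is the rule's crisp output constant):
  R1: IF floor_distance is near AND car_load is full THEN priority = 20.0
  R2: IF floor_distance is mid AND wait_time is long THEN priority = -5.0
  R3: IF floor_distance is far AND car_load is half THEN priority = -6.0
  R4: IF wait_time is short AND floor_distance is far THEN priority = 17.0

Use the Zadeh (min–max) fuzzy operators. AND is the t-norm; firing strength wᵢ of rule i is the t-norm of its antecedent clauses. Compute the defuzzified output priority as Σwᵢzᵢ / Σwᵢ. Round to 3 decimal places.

R1 (z=20.0): near=0.65, full=0.89; AND[min(a, b)] → w = 0.65
R2 (z=-5.0): mid=0.33, long=0.72; AND[min(a, b)] → w = 0.33
R3 (z=-6.0): far=0.56, half=0.15; AND[min(a, b)] → w = 0.15
R4 (z=17.0): short=0.93, far=0.56; AND[min(a, b)] → w = 0.56
Weighted average = (0.65·20.0 + 0.33·-5.0 + 0.15·-6.0 + 0.56·17.0) / (0.65 + 0.33 + 0.15 + 0.56)
  = 19.9700 / 1.6900 = 11.817

11.817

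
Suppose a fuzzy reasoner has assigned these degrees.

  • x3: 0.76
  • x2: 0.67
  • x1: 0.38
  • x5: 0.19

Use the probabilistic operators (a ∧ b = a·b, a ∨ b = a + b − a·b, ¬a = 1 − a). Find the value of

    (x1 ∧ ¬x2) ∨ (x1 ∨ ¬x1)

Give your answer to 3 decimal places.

0.794

¬x2 = 1 − 0.6700 = 0.3300
x1 ∧ ¬x2 = a·b on (0.3800, 0.3300) = 0.1254
¬x1 = 1 − 0.3800 = 0.6200
x1 ∨ ¬x1 = a + b − a·b on (0.3800, 0.6200) = 0.7644
(x1 ∧ ¬x2) ∨ (x1 ∨ ¬x1) = a + b − a·b on (0.1254, 0.7644) = 0.7939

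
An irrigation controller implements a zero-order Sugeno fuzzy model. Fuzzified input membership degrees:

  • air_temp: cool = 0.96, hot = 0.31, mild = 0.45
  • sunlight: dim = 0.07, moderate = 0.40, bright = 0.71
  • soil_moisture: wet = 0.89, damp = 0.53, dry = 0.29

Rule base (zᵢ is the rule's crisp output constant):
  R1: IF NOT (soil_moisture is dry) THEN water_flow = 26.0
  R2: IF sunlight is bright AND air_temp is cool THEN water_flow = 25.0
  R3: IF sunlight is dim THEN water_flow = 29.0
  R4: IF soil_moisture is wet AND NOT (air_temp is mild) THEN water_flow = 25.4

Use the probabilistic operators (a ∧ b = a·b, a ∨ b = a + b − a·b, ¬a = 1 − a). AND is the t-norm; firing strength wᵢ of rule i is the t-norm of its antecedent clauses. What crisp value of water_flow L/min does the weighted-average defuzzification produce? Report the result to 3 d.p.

25.608

R1 (z=26.0): ¬dry=1−0.29=0.71 → w = 0.7100
R2 (z=25.0): bright=0.71, cool=0.96; AND[a·b] → w = 0.6816
R3 (z=29.0): dim=0.07 → w = 0.0700
R4 (z=25.4): wet=0.89, ¬mild=1−0.45=0.55; AND[a·b] → w = 0.4895
Weighted average = (0.7100·26.0 + 0.6816·25.0 + 0.0700·29.0 + 0.4895·25.4) / (0.7100 + 0.6816 + 0.0700 + 0.4895)
  = 49.9633 / 1.9511 = 25.608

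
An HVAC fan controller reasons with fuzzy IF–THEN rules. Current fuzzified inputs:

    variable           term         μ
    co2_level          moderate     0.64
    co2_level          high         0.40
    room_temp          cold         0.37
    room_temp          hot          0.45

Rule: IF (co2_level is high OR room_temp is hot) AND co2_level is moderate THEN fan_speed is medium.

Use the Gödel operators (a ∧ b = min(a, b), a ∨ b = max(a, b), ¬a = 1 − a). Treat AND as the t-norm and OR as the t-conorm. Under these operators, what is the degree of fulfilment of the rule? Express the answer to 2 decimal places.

firing strength: (high=0.40 OR hot=0.45) = 0.45; AND[min(a, b)] with moderate=0.64 → w = 0.45

0.45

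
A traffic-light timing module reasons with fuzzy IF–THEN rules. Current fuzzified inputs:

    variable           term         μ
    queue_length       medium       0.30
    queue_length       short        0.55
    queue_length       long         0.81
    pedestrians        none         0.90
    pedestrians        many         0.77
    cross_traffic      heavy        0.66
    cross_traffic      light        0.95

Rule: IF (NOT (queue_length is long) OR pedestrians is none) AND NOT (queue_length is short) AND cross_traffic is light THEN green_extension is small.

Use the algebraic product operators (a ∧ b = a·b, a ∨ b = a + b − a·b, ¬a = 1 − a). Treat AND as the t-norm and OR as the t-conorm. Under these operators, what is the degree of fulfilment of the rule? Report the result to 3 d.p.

0.393

firing strength: (¬long=1−0.81=0.19 OR none=0.90) = 0.9190; AND[a·b] with ¬short=1−0.55=0.45, light=0.95 → w = 0.3929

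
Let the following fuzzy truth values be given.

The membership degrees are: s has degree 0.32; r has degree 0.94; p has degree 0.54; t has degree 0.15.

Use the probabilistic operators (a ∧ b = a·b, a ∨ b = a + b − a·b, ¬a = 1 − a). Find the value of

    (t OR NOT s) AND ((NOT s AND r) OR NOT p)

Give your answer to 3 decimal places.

0.586

NOT s = 1 − 0.3200 = 0.6800
t OR NOT s = a + b − a·b on (0.1500, 0.6800) = 0.7280
NOT s = 1 − 0.3200 = 0.6800
NOT s AND r = a·b on (0.6800, 0.9400) = 0.6392
NOT p = 1 − 0.5400 = 0.4600
(NOT s AND r) OR NOT p = a + b − a·b on (0.6392, 0.4600) = 0.8052
(t OR NOT s) AND ((NOT s AND r) OR NOT p) = a·b on (0.7280, 0.8052) = 0.5862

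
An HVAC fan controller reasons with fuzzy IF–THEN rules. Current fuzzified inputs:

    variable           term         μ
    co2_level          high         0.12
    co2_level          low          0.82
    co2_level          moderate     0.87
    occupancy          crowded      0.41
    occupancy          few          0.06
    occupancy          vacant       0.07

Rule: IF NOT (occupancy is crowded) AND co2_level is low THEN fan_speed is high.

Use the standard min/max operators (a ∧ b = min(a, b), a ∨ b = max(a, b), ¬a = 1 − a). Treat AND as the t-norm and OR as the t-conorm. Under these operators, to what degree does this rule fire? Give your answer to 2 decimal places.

0.59

firing strength: ¬crowded=1−0.41=0.59, low=0.82; AND[min(a, b)] → w = 0.59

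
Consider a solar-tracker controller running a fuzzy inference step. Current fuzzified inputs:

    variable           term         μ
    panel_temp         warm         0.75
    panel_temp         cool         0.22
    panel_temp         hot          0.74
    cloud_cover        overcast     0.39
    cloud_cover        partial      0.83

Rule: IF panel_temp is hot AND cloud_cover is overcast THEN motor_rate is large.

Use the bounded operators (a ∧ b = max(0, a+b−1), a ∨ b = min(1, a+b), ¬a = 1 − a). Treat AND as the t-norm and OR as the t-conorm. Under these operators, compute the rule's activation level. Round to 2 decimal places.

0.13

firing strength: hot=0.74, overcast=0.39; AND[max(0, a+b−1)] → w = 0.13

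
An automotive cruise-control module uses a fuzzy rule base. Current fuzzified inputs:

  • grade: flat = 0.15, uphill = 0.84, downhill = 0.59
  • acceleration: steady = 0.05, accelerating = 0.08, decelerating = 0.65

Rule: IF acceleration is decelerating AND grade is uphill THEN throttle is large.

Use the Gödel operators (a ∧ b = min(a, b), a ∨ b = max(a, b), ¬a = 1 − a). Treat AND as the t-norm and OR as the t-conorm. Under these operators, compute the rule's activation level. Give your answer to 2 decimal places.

0.65

firing strength: decelerating=0.65, uphill=0.84; AND[min(a, b)] → w = 0.65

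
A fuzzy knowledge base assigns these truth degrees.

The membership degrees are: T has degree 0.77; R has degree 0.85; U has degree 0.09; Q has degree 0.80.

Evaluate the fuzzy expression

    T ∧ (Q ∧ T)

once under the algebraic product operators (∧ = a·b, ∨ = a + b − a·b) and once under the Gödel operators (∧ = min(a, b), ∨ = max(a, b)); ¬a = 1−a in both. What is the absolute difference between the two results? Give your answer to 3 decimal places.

Under algebraic product:
  Q ∧ T = a·b on (0.8000, 0.7700) = 0.6160
  T ∧ (Q ∧ T) = a·b on (0.7700, 0.6160) = 0.4743
  → value = 0.4743
Under Gödel:
  Q ∧ T = min(a, b) on (0.80, 0.77) = 0.77
  T ∧ (Q ∧ T) = min(a, b) on (0.77, 0.77) = 0.77
  → value = 0.7700
|0.4743 − 0.7700| = 0.296

0.296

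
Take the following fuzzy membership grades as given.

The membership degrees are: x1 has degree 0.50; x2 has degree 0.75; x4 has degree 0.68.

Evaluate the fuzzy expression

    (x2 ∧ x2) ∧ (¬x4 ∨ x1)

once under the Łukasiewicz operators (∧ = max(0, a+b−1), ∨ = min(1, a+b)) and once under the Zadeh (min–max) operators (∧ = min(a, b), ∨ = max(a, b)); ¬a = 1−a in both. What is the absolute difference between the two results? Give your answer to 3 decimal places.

Under Łukasiewicz:
  x2 ∧ x2 = max(0, a+b−1) on (0.75, 0.75) = 0.50
  ¬x4 = 1 − 0.68 = 0.32
  ¬x4 ∨ x1 = min(1, a+b) on (0.32, 0.50) = 0.82
  (x2 ∧ x2) ∧ (¬x4 ∨ x1) = max(0, a+b−1) on (0.50, 0.82) = 0.32
  → value = 0.3200
Under Zadeh (min–max):
  x2 ∧ x2 = min(a, b) on (0.75, 0.75) = 0.75
  ¬x4 = 1 − 0.68 = 0.32
  ¬x4 ∨ x1 = max(a, b) on (0.32, 0.50) = 0.50
  (x2 ∧ x2) ∧ (¬x4 ∨ x1) = min(a, b) on (0.75, 0.50) = 0.50
  → value = 0.5000
|0.3200 − 0.5000| = 0.180

0.180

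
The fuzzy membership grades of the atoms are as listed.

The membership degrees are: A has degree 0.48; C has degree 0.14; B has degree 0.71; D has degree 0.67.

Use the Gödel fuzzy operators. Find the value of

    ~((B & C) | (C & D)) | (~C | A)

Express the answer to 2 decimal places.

0.86

B & C = min(a, b) on (0.71, 0.14) = 0.14
C & D = min(a, b) on (0.14, 0.67) = 0.14
(B & C) | (C & D) = max(a, b) on (0.14, 0.14) = 0.14
~((B & C) | (C & D)) = 1 − 0.14 = 0.86
~C = 1 − 0.14 = 0.86
~C | A = max(a, b) on (0.86, 0.48) = 0.86
~((B & C) | (C & D)) | (~C | A) = max(a, b) on (0.86, 0.86) = 0.86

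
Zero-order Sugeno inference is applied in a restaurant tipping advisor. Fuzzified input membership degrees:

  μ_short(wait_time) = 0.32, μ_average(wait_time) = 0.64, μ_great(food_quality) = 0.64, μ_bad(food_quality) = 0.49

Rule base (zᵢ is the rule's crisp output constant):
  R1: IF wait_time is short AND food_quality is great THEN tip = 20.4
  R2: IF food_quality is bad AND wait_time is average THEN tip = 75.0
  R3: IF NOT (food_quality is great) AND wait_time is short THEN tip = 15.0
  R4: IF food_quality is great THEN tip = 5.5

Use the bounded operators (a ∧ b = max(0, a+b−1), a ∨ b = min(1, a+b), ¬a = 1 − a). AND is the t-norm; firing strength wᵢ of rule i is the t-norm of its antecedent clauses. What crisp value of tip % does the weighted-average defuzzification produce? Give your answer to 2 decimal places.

R1 (z=20.4): short=0.32, great=0.64; AND[max(0, a+b−1)] → w = 0.00
R2 (z=75.0): bad=0.49, average=0.64; AND[max(0, a+b−1)] → w = 0.13
R3 (z=15.0): ¬great=1−0.64=0.36, short=0.32; AND[max(0, a+b−1)] → w = 0.00
R4 (z=5.5): great=0.64 → w = 0.64
Weighted average = (0.00·20.4 + 0.13·75.0 + 0.00·15.0 + 0.64·5.5) / (0.00 + 0.13 + 0.00 + 0.64)
  = 13.2700 / 0.7700 = 17.23

17.23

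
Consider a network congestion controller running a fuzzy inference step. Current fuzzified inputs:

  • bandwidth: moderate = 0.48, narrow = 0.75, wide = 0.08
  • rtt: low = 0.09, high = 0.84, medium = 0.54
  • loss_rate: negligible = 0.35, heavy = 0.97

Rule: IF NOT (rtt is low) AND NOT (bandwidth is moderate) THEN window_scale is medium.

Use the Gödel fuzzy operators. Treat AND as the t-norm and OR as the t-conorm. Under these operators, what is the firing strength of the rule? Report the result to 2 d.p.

firing strength: ¬low=1−0.09=0.91, ¬moderate=1−0.48=0.52; AND[min(a, b)] → w = 0.52

0.52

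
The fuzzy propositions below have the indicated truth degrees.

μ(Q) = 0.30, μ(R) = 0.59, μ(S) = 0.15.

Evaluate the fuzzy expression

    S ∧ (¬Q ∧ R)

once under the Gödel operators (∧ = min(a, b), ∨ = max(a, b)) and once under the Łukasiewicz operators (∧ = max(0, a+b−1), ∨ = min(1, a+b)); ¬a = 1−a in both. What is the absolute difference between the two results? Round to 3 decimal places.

0.150

Under Gödel:
  ¬Q = 1 − 0.30 = 0.70
  ¬Q ∧ R = min(a, b) on (0.70, 0.59) = 0.59
  S ∧ (¬Q ∧ R) = min(a, b) on (0.15, 0.59) = 0.15
  → value = 0.1500
Under Łukasiewicz:
  ¬Q = 1 − 0.30 = 0.70
  ¬Q ∧ R = max(0, a+b−1) on (0.70, 0.59) = 0.29
  S ∧ (¬Q ∧ R) = max(0, a+b−1) on (0.15, 0.29) = 0.00
  → value = 0.0000
|0.1500 − 0.0000| = 0.150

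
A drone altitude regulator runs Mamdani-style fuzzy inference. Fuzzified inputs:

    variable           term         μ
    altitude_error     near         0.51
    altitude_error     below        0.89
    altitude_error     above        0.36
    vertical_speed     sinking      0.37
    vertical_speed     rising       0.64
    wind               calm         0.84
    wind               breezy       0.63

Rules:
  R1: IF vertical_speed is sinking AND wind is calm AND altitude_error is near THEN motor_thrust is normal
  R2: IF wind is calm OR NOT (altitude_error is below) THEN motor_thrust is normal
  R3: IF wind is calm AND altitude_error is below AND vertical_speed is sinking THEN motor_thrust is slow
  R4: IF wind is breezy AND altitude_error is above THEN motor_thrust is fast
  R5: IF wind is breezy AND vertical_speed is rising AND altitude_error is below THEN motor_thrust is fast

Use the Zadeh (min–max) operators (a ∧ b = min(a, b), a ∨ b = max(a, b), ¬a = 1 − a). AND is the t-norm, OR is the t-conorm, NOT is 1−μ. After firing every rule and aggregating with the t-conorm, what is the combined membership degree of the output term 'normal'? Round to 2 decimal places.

R1: sinking=0.37, calm=0.84, near=0.51; AND[min(a, b)] → w = 0.37
R2: calm=0.84, ¬below=1−0.89=0.11; OR[max(a, b)] → w = 0.84
R3: calm=0.84, below=0.89, sinking=0.37; AND[min(a, b)] → w = 0.37
R4: breezy=0.63, above=0.36; AND[min(a, b)] → w = 0.36
R5: breezy=0.63, rising=0.64, below=0.89; AND[min(a, b)] → w = 0.63
Rules with consequent 'normal': {R1, R2} → strengths 0.37, 0.84
Aggregate via t-conorm [max(a, b)]: 0.84

0.84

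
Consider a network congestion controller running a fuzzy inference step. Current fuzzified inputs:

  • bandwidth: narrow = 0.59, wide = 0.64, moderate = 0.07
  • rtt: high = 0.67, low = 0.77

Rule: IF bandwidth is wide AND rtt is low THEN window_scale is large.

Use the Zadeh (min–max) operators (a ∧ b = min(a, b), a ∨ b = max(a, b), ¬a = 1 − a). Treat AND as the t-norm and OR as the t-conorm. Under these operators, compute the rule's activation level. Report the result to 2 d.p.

0.64

firing strength: wide=0.64, low=0.77; AND[min(a, b)] → w = 0.64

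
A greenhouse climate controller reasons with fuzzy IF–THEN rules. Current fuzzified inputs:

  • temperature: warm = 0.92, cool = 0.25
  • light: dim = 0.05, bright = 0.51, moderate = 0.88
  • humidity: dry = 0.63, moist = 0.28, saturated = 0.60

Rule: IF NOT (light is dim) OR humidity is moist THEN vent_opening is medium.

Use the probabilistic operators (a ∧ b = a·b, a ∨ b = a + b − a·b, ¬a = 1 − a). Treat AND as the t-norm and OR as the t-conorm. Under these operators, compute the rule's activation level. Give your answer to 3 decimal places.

firing strength: ¬dim=1−0.05=0.95, moist=0.28; OR[a + b − a·b] → w = 0.9640

0.964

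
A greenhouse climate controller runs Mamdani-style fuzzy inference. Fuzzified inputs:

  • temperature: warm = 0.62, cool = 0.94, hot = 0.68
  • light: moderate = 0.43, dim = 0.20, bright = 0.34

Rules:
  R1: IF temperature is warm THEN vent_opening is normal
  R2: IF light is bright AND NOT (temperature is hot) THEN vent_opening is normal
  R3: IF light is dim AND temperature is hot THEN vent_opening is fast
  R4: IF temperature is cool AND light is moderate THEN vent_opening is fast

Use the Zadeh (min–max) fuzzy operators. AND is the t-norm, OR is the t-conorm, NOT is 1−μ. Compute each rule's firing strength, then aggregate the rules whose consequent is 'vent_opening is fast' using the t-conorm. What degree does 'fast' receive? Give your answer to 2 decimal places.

R1: warm=0.62 → w = 0.62
R2: bright=0.34, ¬hot=1−0.68=0.32; AND[min(a, b)] → w = 0.32
R3: dim=0.20, hot=0.68; AND[min(a, b)] → w = 0.20
R4: cool=0.94, moderate=0.43; AND[min(a, b)] → w = 0.43
Rules with consequent 'fast': {R3, R4} → strengths 0.20, 0.43
Aggregate via t-conorm [max(a, b)]: 0.43

0.43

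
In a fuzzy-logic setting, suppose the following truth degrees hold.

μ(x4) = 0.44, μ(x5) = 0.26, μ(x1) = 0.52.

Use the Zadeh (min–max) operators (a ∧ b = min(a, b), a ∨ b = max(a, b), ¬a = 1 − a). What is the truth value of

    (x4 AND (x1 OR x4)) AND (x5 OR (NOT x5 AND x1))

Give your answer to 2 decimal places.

x1 OR x4 = max(a, b) on (0.52, 0.44) = 0.52
x4 AND (x1 OR x4) = min(a, b) on (0.44, 0.52) = 0.44
NOT x5 = 1 − 0.26 = 0.74
NOT x5 AND x1 = min(a, b) on (0.74, 0.52) = 0.52
x5 OR (NOT x5 AND x1) = max(a, b) on (0.26, 0.52) = 0.52
(x4 AND (x1 OR x4)) AND (x5 OR (NOT x5 AND x1)) = min(a, b) on (0.44, 0.52) = 0.44

0.44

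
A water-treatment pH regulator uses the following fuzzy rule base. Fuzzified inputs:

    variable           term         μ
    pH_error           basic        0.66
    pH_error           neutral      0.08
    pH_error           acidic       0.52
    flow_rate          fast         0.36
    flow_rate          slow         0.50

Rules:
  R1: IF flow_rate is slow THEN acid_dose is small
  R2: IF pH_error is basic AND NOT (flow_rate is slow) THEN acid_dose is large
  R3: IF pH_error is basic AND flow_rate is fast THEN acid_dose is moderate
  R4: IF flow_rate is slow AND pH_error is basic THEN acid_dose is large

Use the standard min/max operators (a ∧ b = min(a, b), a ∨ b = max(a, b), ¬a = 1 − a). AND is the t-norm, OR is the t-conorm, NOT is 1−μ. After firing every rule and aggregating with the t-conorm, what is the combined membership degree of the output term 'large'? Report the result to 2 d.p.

0.50

R1: slow=0.50 → w = 0.50
R2: basic=0.66, ¬slow=1−0.50=0.50; AND[min(a, b)] → w = 0.50
R3: basic=0.66, fast=0.36; AND[min(a, b)] → w = 0.36
R4: slow=0.50, basic=0.66; AND[min(a, b)] → w = 0.50
Rules with consequent 'large': {R2, R4} → strengths 0.50, 0.50
Aggregate via t-conorm [max(a, b)]: 0.50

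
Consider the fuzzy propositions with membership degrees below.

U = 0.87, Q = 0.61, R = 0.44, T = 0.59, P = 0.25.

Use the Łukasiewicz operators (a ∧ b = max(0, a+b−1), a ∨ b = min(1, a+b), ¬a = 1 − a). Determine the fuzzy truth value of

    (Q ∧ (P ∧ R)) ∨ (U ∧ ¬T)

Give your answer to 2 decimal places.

0.28

P ∧ R = max(0, a+b−1) on (0.25, 0.44) = 0.00
Q ∧ (P ∧ R) = max(0, a+b−1) on (0.61, 0.00) = 0.00
¬T = 1 − 0.59 = 0.41
U ∧ ¬T = max(0, a+b−1) on (0.87, 0.41) = 0.28
(Q ∧ (P ∧ R)) ∨ (U ∧ ¬T) = min(1, a+b) on (0.00, 0.28) = 0.28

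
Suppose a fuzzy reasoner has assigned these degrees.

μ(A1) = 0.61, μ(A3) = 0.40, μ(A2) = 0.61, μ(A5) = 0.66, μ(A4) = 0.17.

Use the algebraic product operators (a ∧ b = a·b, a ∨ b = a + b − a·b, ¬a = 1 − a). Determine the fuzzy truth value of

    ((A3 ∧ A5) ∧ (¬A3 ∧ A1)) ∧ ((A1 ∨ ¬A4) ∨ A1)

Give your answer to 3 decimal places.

0.094

A3 ∧ A5 = a·b on (0.4000, 0.6600) = 0.2640
¬A3 = 1 − 0.4000 = 0.6000
¬A3 ∧ A1 = a·b on (0.6000, 0.6100) = 0.3660
(A3 ∧ A5) ∧ (¬A3 ∧ A1) = a·b on (0.2640, 0.3660) = 0.0966
¬A4 = 1 − 0.1700 = 0.8300
A1 ∨ ¬A4 = a + b − a·b on (0.6100, 0.8300) = 0.9337
(A1 ∨ ¬A4) ∨ A1 = a + b − a·b on (0.9337, 0.6100) = 0.9741
((A3 ∧ A5) ∧ (¬A3 ∧ A1)) ∧ ((A1 ∨ ¬A4) ∨ A1) = a·b on (0.0966, 0.9741) = 0.0941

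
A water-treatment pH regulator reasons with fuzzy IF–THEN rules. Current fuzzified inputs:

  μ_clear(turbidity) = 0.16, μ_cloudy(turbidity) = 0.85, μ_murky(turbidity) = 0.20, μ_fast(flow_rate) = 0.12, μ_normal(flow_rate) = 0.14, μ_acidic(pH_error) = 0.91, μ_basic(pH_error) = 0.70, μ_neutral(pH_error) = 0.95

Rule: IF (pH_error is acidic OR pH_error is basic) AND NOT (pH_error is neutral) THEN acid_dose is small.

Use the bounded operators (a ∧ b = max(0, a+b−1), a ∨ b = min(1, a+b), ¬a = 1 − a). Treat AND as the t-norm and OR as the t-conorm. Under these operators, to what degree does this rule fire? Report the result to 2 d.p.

firing strength: (acidic=0.91 OR basic=0.70) = 1.00; AND[max(0, a+b−1)] with ¬neutral=1−0.95=0.05 → w = 0.05

0.05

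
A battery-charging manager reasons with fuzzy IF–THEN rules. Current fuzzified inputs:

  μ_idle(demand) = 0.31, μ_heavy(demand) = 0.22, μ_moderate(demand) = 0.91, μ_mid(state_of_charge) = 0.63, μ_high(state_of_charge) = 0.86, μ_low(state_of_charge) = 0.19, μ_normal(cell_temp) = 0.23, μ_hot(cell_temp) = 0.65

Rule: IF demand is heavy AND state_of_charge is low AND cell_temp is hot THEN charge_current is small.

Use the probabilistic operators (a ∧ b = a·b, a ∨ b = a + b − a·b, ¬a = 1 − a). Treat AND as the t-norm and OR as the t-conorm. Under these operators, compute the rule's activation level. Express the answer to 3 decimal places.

firing strength: heavy=0.22, low=0.19, hot=0.65; AND[a·b] → w = 0.0272

0.027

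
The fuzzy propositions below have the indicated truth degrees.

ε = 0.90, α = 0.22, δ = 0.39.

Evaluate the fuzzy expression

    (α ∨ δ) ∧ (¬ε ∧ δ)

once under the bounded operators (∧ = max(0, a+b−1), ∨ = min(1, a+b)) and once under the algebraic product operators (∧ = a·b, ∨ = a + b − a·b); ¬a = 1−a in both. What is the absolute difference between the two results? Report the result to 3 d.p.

0.020

Under bounded:
  α ∨ δ = min(1, a+b) on (0.22, 0.39) = 0.61
  ¬ε = 1 − 0.90 = 0.10
  ¬ε ∧ δ = max(0, a+b−1) on (0.10, 0.39) = 0.00
  (α ∨ δ) ∧ (¬ε ∧ δ) = max(0, a+b−1) on (0.61, 0.00) = 0.00
  → value = 0.0000
Under algebraic product:
  α ∨ δ = a + b − a·b on (0.2200, 0.3900) = 0.5242
  ¬ε = 1 − 0.9000 = 0.1000
  ¬ε ∧ δ = a·b on (0.1000, 0.3900) = 0.0390
  (α ∨ δ) ∧ (¬ε ∧ δ) = a·b on (0.5242, 0.0390) = 0.0204
  → value = 0.0204
|0.0000 − 0.0204| = 0.020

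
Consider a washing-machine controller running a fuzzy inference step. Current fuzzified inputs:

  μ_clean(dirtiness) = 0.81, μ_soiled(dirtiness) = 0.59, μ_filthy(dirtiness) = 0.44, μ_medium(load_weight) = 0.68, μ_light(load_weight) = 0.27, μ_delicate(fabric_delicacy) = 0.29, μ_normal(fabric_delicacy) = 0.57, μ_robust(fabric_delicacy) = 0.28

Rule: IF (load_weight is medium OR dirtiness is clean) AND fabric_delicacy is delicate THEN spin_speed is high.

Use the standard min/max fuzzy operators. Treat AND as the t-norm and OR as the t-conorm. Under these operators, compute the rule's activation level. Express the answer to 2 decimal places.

firing strength: (medium=0.68 OR clean=0.81) = 0.81; AND[min(a, b)] with delicate=0.29 → w = 0.29

0.29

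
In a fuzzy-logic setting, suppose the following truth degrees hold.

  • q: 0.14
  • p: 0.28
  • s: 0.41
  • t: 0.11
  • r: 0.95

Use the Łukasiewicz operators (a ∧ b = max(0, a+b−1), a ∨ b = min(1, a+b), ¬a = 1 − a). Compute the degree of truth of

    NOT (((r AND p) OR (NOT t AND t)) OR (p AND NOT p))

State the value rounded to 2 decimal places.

0.77

r AND p = max(0, a+b−1) on (0.95, 0.28) = 0.23
NOT t = 1 − 0.11 = 0.89
NOT t AND t = max(0, a+b−1) on (0.89, 0.11) = 0.00
(r AND p) OR (NOT t AND t) = min(1, a+b) on (0.23, 0.00) = 0.23
NOT p = 1 − 0.28 = 0.72
p AND NOT p = max(0, a+b−1) on (0.28, 0.72) = 0.00
((r AND p) OR (NOT t AND t)) OR (p AND NOT p) = min(1, a+b) on (0.23, 0.00) = 0.23
NOT (((r AND p) OR (NOT t AND t)) OR (p AND NOT p)) = 1 − 0.23 = 0.77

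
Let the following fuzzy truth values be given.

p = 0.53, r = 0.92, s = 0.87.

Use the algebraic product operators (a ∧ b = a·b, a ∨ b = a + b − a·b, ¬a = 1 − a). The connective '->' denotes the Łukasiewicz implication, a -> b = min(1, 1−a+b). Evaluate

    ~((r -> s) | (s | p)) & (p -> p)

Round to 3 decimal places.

r -> s  [Łukasiewicz: min(1, 1−a+b)] with a=0.9200, b=0.8700 → 0.9500
s | p = a + b − a·b on (0.8700, 0.5300) = 0.9389
(r -> s) | (s | p) = a + b − a·b on (0.9500, 0.9389) = 0.9969
~((r -> s) | (s | p)) = 1 − 0.9969 = 0.0031
p -> p  [Łukasiewicz: min(1, 1−a+b)] with a=0.5300, b=0.5300 → 1.0000
~((r -> s) | (s | p)) & (p -> p) = a·b on (0.0031, 1.0000) = 0.0031

0.003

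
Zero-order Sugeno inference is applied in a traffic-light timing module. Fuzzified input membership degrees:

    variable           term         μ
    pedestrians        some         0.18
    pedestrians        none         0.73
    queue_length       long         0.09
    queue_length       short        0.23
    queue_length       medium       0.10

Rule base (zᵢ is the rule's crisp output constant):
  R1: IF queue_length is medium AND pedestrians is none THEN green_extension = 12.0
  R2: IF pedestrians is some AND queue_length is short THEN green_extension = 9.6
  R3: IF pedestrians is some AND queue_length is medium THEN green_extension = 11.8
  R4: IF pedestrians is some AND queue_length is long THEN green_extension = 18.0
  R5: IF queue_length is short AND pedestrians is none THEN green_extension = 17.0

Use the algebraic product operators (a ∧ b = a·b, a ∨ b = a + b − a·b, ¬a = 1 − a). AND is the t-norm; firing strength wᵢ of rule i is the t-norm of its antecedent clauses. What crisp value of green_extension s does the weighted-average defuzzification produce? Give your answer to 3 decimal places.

14.634

R1 (z=12.0): medium=0.10, none=0.73; AND[a·b] → w = 0.0730
R2 (z=9.6): some=0.18, short=0.23; AND[a·b] → w = 0.0414
R3 (z=11.8): some=0.18, medium=0.10; AND[a·b] → w = 0.0180
R4 (z=18.0): some=0.18, long=0.09; AND[a·b] → w = 0.0162
R5 (z=17.0): short=0.23, none=0.73; AND[a·b] → w = 0.1679
Weighted average = (0.0730·12.0 + 0.0414·9.6 + 0.0180·11.8 + 0.0162·18.0 + 0.1679·17.0) / (0.0730 + 0.0414 + 0.0180 + 0.0162 + 0.1679)
  = 4.6317 / 0.3165 = 14.634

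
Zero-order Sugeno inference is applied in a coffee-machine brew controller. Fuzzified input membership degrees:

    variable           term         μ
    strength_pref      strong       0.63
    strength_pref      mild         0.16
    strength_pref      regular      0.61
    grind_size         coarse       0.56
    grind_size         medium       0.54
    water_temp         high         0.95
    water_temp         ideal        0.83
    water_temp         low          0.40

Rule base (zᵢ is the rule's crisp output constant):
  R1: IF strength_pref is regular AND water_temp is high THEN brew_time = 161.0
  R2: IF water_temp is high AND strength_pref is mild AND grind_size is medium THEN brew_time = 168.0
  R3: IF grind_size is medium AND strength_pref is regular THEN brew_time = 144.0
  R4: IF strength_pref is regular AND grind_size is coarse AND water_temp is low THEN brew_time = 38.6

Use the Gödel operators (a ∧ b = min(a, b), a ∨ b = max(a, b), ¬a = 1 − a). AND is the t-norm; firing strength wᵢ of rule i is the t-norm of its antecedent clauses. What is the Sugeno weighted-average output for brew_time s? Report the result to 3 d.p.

127.655

R1 (z=161.0): regular=0.61, high=0.95; AND[min(a, b)] → w = 0.61
R2 (z=168.0): high=0.95, mild=0.16, medium=0.54; AND[min(a, b)] → w = 0.16
R3 (z=144.0): medium=0.54, regular=0.61; AND[min(a, b)] → w = 0.54
R4 (z=38.6): regular=0.61, coarse=0.56, low=0.40; AND[min(a, b)] → w = 0.40
Weighted average = (0.61·161.0 + 0.16·168.0 + 0.54·144.0 + 0.40·38.6) / (0.61 + 0.16 + 0.54 + 0.40)
  = 218.2900 / 1.7100 = 127.655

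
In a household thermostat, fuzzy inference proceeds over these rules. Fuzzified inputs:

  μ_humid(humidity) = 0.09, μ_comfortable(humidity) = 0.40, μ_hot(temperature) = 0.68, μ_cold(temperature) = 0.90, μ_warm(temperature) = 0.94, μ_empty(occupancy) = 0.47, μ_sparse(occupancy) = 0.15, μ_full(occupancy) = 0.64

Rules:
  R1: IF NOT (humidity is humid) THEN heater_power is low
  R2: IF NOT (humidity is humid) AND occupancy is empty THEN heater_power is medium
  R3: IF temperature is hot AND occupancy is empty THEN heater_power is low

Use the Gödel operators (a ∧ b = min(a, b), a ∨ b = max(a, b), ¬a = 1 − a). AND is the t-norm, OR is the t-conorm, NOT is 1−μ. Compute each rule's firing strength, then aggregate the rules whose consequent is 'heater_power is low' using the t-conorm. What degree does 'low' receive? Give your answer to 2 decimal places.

0.91

R1: ¬humid=1−0.09=0.91 → w = 0.91
R2: ¬humid=1−0.09=0.91, empty=0.47; AND[min(a, b)] → w = 0.47
R3: hot=0.68, empty=0.47; AND[min(a, b)] → w = 0.47
Rules with consequent 'low': {R1, R3} → strengths 0.91, 0.47
Aggregate via t-conorm [max(a, b)]: 0.91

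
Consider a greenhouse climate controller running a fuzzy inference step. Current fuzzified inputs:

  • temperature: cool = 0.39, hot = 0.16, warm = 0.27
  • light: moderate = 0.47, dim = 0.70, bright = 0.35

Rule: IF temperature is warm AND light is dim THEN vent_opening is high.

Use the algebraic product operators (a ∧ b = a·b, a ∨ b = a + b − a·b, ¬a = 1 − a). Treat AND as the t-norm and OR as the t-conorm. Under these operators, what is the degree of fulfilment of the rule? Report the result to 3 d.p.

0.189

firing strength: warm=0.27, dim=0.70; AND[a·b] → w = 0.1890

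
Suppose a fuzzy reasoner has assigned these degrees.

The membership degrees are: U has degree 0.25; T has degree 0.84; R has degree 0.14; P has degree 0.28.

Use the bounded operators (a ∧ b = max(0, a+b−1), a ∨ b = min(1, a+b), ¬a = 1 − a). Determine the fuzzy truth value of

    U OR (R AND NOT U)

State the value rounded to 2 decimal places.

NOT U = 1 − 0.25 = 0.75
R AND NOT U = max(0, a+b−1) on (0.14, 0.75) = 0.00
U OR (R AND NOT U) = min(1, a+b) on (0.25, 0.00) = 0.25

0.25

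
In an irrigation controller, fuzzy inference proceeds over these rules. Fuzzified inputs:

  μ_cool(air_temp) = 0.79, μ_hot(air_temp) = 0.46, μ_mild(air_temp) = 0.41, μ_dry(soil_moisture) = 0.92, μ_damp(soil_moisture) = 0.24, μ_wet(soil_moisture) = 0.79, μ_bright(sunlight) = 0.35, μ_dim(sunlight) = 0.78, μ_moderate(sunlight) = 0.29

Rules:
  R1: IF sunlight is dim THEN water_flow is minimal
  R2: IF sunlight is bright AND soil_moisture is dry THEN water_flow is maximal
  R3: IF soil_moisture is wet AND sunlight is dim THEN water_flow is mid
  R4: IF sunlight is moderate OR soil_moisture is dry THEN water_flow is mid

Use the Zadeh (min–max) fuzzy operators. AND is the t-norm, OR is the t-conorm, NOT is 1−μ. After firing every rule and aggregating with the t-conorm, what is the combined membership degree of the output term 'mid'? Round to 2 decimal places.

0.92

R1: dim=0.78 → w = 0.78
R2: bright=0.35, dry=0.92; AND[min(a, b)] → w = 0.35
R3: wet=0.79, dim=0.78; AND[min(a, b)] → w = 0.78
R4: moderate=0.29, dry=0.92; OR[max(a, b)] → w = 0.92
Rules with consequent 'mid': {R3, R4} → strengths 0.78, 0.92
Aggregate via t-conorm [max(a, b)]: 0.92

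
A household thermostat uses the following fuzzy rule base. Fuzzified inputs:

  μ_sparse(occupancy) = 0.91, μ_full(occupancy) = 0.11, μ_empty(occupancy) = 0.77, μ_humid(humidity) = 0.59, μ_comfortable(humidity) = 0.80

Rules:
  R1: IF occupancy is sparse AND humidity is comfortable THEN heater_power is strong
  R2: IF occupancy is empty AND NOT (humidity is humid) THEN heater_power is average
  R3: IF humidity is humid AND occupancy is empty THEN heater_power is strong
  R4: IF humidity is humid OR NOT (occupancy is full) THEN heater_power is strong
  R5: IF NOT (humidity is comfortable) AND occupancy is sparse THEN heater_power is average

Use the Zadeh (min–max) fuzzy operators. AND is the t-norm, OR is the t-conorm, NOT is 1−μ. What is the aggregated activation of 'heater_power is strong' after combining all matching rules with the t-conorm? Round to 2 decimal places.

R1: sparse=0.91, comfortable=0.80; AND[min(a, b)] → w = 0.80
R2: empty=0.77, ¬humid=1−0.59=0.41; AND[min(a, b)] → w = 0.41
R3: humid=0.59, empty=0.77; AND[min(a, b)] → w = 0.59
R4: humid=0.59, ¬full=1−0.11=0.89; OR[max(a, b)] → w = 0.89
R5: ¬comfortable=1−0.80=0.20, sparse=0.91; AND[min(a, b)] → w = 0.20
Rules with consequent 'strong': {R1, R3, R4} → strengths 0.80, 0.59, 0.89
Aggregate via t-conorm [max(a, b)]: 0.89

0.89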